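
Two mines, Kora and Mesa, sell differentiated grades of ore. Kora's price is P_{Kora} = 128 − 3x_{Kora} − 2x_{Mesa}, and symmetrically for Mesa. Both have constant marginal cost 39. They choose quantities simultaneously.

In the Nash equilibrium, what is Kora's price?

72.375

Mine Kora's profit: π = x_{Kora}(128 − 3x_{Kora} − 2x_{Mesa}) − 39x_{Kora}.
∂π/∂x_{Kora} = 89 − 6x_{Kora} − 2x_{Mesa} = 0 ⇒ x_{Kora} = 89/6 − (1/3)x_{Mesa}.
By symmetry x_{Mesa} = x_{Kora}; substituting into the reaction function, (4/3)x_{Kora} = 89/6 and x_{Kora} = 11.125.
P_{Kora} = 128 − 3·11.125 − 2·11.125 = 72.375.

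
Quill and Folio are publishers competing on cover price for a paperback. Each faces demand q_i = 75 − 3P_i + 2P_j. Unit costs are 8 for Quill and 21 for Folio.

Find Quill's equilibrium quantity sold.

57.5625

Quill's profit: π = (P_{Quill} − 8)(75 − 3P_{Quill} + 2P_{Folio}).
∂π/∂P_{Quill} = 99 − 6P_{Quill} + 2P_{Folio} = 0 ⇒ P_{Quill} = 16.5 + (1/3)P_{Folio}.
Similarly P_{Folio} = 23 + (1/3)P_{Quill}.
Substituting the second reaction function into the first: P_{Quill} = 16.5 + (1/3)(23 + (1/3)P_{Quill}), which gives (8/9)P_{Quill} = 145/6 ⇒ P_{Quill} = 27.1875.
Then P_{Folio} = 23 + (1/3)·27.1875 = 32.0625.
q_{Quill} = 75 − 3·27.1875 + 2·32.0625 = 57.5625.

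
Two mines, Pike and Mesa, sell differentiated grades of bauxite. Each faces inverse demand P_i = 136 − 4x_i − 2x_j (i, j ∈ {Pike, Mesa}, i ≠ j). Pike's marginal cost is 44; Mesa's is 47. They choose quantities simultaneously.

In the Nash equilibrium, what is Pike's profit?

Mine Pike's profit: π = x_{Pike}(136 − 4x_{Pike} − 2x_{Mesa}) − 44x_{Pike}.
∂π/∂x_{Pike} = 92 − 8x_{Pike} − 2x_{Mesa} = 0 ⇒ x_{Pike} = 11.5 − 0.25x_{Mesa}.
Similarly x_{Mesa} = 11.125 − 0.25x_{Pike}.
Solving the two reaction functions simultaneously: (1 − (−0.25)(−0.25))x_{Pike} = 11.5 − 0.25·11.125, so 0.9375x_{Pike} = 279/32 and x_{Pike} = 9.3.
Then x_{Mesa} = 11.125 − 0.25·9.3 = 8.8.
P_{Pike} = 136 − 4·9.3 − 2·8.8 = 81.2.
Profit = (81.2 − 44)·9.3 = 345.96.

345.96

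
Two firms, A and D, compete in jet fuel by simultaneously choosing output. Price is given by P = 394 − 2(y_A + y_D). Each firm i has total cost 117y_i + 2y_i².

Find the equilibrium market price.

283.2

Firm A's profit: π = y_A(394 − 2(y_A + y_D)) − 117y_A − 2y_A².
∂π/∂y_A = 277 − 8y_A − 2y_D = 0, so y_A = 34.625 − 0.25y_D.
Setting y_A = y_D in the reaction function: y_A = 34.625 − 0.25y_A, so y_A = 34.625 / 1.25 = 27.7.
Equilibrium price: P = 394 − 2·55.4 = 283.2.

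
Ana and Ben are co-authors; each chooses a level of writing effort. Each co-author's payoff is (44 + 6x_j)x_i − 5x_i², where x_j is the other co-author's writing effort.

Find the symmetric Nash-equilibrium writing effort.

Ana's payoff is (44 + 6x_B)x_A − 5x_A².
∂π/∂x_A = 44 + 6x_B − 10x_A = 0, so x_A = 4.4 + 0.6x_B.
Setting x_A = x_B in the reaction function: x_A = 4.4 + 0.6x_A, so x_A = 4.4 / 0.4 = 11.

11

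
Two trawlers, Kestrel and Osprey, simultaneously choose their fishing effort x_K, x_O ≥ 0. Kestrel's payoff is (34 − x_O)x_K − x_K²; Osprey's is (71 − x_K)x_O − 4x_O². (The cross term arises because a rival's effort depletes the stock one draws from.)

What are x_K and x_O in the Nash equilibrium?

Expanding Kestrel's payoff: 34x_K − x_Ox_K − x_K².
∂π/∂x_K = 34 − x_O − 2x_K = 0, so x_K = 17 − 0.5x_O.
Likewise for Osprey: x_O = 8.875 − 0.125x_K.
Substituting the second reaction function into the first: x_K = 17 − 0.5(8.875 − 0.125x_K), which gives 0.9375x_K = 12.5625 ⇒ x_K = 13.4.
Then x_O = 8.875 − 0.125·13.4 = 7.2.

13.4, 7.2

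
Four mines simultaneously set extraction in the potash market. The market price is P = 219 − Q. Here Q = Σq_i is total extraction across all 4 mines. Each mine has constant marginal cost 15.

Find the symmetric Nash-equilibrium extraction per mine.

40.8

A representative mine's profit is π_i = q_i(219 − Q) − 15q_i, with Q = q_i + Σ_{j≠i} q_j.
First-order condition: 204 − 2q_i − Σ_{j≠i} q_j = 0.
With identical mines, set every q_j = q: then 204 − 2q − 3q = 0, i.e. q = 204/5 = 40.8.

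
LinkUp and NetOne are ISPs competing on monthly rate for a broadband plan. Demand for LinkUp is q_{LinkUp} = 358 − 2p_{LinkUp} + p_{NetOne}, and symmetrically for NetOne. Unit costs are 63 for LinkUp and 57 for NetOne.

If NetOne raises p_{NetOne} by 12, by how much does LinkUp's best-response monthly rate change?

LinkUp's profit: π = (p_{LinkUp} − 63)(358 − 2p_{LinkUp} + p_{NetOne}).
∂π/∂p_{LinkUp} = 484 − 4p_{LinkUp} + p_{NetOne} = 0 ⇒ p_{LinkUp} = 121 + 0.25p_{NetOne}.
The reaction-function slope is 0.25, so a 12-unit rise in p_{NetOne} moves p_{LinkUp} by 0.25 × 12 = 3. LinkUp's best response rises — the actions are strategic complements.

3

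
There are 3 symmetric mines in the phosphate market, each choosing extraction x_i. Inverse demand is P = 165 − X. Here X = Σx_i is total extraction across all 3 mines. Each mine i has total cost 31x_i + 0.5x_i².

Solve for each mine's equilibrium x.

26.8

A representative mine's profit is π_i = x_i(165 − X) − 31x_i − 0.5x_i², with X = x_i + Σ_{j≠i} x_j.
First-order condition: 134 − 3x_i − Σ_{j≠i} x_j = 0.
With identical mines, set every x_j = x: then 134 − 3x − 2x = 0, i.e. x = 134/5 = 26.8.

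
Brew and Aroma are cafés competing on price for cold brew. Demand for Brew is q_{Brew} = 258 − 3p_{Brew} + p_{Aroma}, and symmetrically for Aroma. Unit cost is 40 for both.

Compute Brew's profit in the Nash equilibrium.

3802.08

Brew's profit: π = (p_{Brew} − 40)(258 − 3p_{Brew} + p_{Aroma}).
∂π/∂p_{Brew} = 378 − 6p_{Brew} + p_{Aroma} = 0 ⇒ p_{Brew} = 63 + (1/6)p_{Aroma}.
The game is symmetric, so in equilibrium p_{Aroma} = p_{Brew}: the reaction function gives (5/6)p_{Brew} = 63, hence p_{Brew} = 75.6.
q_{Brew} = 258 − 3·75.6 + 75.6 = 106.8.
Profit = (75.6 − 40)·106.8 = 3802.08.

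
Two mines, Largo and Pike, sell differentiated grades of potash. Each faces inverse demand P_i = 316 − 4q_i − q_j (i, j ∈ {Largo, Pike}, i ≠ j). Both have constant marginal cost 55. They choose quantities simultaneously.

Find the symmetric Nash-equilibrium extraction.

Mine Largo's profit: π = q_{Largo}(316 − 4q_{Largo} − q_{Pike}) − 55q_{Largo}.
∂π/∂q_{Largo} = 261 − 8q_{Largo} − q_{Pike} = 0 ⇒ q_{Largo} = 32.625 − 0.125q_{Pike}.
Setting q_{Largo} = q_{Pike} in the reaction function: q_{Largo} = 32.625 − 0.125q_{Largo}, so q_{Largo} = 32.625 / 1.125 = 29.

29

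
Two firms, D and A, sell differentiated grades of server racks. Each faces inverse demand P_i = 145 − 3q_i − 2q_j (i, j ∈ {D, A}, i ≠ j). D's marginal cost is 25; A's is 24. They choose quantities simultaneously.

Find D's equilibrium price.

69.8125

Firm D's profit: π = q_D(145 − 3q_D − 2q_A) − 25q_D.
∂π/∂q_D = 120 − 6q_D − 2q_A = 0 ⇒ q_D = 20 − (1/3)q_A.
Similarly q_A = 121/6 − (1/3)q_D.
Plugging q_A into D's best response: q_D = 20 − (1/3)(121/6 − (1/3)q_D) ⇒ (8/9)q_D = 239/18, so q_D = 14.9375.
Then q_A = 121/6 − (1/3)·14.9375 = 15.1875.
P_D = 145 − 3·14.9375 − 2·15.1875 = 69.8125.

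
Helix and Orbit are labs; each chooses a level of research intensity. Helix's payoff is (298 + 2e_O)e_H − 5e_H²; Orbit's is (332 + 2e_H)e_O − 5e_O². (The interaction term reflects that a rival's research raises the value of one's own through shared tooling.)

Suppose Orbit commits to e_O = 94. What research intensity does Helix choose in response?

48.6

Expanding Helix's payoff: 298e_H + 2e_Oe_H − 5e_H².
∂π/∂e_H = 298 + 2e_O − 10e_H = 0, so e_H = 29.8 + 0.2e_O.
At e_O = 94: e_H = 29.8 + 0.2·94 = 48.6.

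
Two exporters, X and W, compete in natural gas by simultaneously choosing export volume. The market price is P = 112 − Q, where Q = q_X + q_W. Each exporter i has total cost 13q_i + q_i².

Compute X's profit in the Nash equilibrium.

784.08

Exporter X's profit: π = q_X(112 − (q_X + q_W)) − 13q_X − q_X².
∂π/∂q_X = 99 − 4q_X − q_W = 0, so q_X = 24.75 − 0.25q_W.
Setting q_X = q_W in the reaction function: q_X = 24.75 − 0.25q_X, so q_X = 24.75 / 1.25 = 19.8.
Price P = 112 − 39.6 = 72.4.
X's profit: (72.4 − 13)·19.8 − (19.8)² = 784.08.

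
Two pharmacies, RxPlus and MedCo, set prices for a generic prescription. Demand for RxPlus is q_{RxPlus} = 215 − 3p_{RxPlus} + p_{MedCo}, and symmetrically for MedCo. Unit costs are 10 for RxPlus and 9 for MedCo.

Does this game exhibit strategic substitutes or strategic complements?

strategic complements

RxPlus's profit: π = (p_{RxPlus} − 10)(215 − 3p_{RxPlus} + p_{MedCo}).
∂π/∂p_{RxPlus} = 245 − 6p_{RxPlus} + p_{MedCo} = 0 ⇒ p_{RxPlus} = 245/6 + (1/6)p_{MedCo}.
The best-response slope dp_{RxPlus}/dp_{MedCo} = 1/6 > 0: the reaction function is upward-sloping, so the choices are strategic complements.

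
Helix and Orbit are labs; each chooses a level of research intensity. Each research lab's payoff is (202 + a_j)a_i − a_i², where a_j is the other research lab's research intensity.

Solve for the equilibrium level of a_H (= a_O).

202

Helix's payoff is (202 + a_O)a_H − a_H².
∂π/∂a_H = 202 + a_O − 2a_H = 0, so a_H = 101 + 0.5a_O.
Setting a_H = a_O in the reaction function: a_H = 101 + 0.5a_H, so a_H = 101 / 0.5 = 202.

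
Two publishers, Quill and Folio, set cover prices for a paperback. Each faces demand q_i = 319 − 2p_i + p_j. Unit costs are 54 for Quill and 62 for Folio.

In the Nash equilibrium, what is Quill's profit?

Quill's profit: π = (p_{Quill} − 54)(319 − 2p_{Quill} + p_{Folio}).
∂π/∂p_{Quill} = 427 − 4p_{Quill} + p_{Folio} = 0 ⇒ p_{Quill} = 106.75 + 0.25p_{Folio}.
Similarly p_{Folio} = 110.75 + 0.25p_{Quill}.
Substituting the second reaction function into the first: p_{Quill} = 106.75 + 0.25(110.75 + 0.25p_{Quill}), which gives 0.9375p_{Quill} = 134.4375 ⇒ p_{Quill} = 143.4.
Then p_{Folio} = 110.75 + 0.25·143.4 = 146.6.
q_{Quill} = 319 − 2·143.4 + 146.6 = 178.8.
Profit = (143.4 − 54)·178.8 = 15984.72.

15984.72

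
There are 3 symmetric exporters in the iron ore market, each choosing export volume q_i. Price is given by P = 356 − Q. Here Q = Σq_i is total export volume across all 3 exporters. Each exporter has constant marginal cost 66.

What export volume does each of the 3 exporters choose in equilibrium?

A representative exporter's profit is π_i = q_i(356 − Q) − 66q_i, with Q = q_i + Σ_{j≠i} q_j.
First-order condition: 290 − 2q_i − Σ_{j≠i} q_j = 0.
Imposing symmetry (q_j = q for all j) turns Σ_{j≠i} q_j into 2q, so 290 = 4q and q = 72.5.

72.5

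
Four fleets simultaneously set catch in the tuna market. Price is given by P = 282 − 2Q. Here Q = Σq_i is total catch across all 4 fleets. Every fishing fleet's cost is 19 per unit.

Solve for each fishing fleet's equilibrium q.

26.3

A representative fishing fleet's profit is π_i = q_i(282 − 2Q) − 19q_i, with Q = q_i + Σ_{j≠i} q_j.
First-order condition: 263 − 4q_i − 2Σ_{j≠i} q_j = 0.
With identical fishing fleets, set every q_j = q: then 263 − 4q − 6q = 0, i.e. q = 263/10 = 26.3.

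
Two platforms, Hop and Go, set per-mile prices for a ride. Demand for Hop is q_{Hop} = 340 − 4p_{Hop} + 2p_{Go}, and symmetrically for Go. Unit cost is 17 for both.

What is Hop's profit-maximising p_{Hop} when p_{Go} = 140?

Hop's profit: π = (p_{Hop} − 17)(340 − 4p_{Hop} + 2p_{Go}).
∂π/∂p_{Hop} = 408 − 8p_{Hop} + 2p_{Go} = 0 ⇒ p_{Hop} = 51 + 0.25p_{Go}.
At p_{Go} = 140: p_{Hop} = 51 + 0.25·140 = 86.

86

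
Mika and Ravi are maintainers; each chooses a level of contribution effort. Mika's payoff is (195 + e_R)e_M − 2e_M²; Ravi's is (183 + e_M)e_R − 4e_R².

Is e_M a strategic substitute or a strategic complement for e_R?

strategic complements

Expanding Mika's payoff: 195e_M + e_Re_M − 2e_M².
∂π/∂e_M = 195 + e_R − 4e_M = 0, so e_M = 48.75 + 0.25e_R.
The best-response slope de_M/de_R = 0.25 > 0: the reaction function is upward-sloping, so the choices are strategic complements.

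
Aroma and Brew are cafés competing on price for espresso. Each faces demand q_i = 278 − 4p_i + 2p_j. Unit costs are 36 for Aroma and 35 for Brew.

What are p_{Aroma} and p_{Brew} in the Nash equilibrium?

Aroma's profit: π = (p_{Aroma} − 36)(278 − 4p_{Aroma} + 2p_{Brew}).
∂π/∂p_{Aroma} = 422 − 8p_{Aroma} + 2p_{Brew} = 0 ⇒ p_{Aroma} = 52.75 + 0.25p_{Brew}.
Similarly p_{Brew} = 52.25 + 0.25p_{Aroma}.
Substituting the second reaction function into the first: p_{Aroma} = 52.75 + 0.25(52.25 + 0.25p_{Aroma}), which gives 0.9375p_{Aroma} = 65.8125 ⇒ p_{Aroma} = 70.2.
Then p_{Brew} = 52.25 + 0.25·70.2 = 69.8.

70.2, 69.8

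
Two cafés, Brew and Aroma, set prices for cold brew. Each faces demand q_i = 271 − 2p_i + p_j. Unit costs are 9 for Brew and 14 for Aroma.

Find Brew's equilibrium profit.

Brew's profit: π = (p_{Brew} − 9)(271 − 2p_{Brew} + p_{Aroma}).
∂π/∂p_{Brew} = 289 − 4p_{Brew} + p_{Aroma} = 0 ⇒ p_{Brew} = 72.25 + 0.25p_{Aroma}.
Similarly p_{Aroma} = 74.75 + 0.25p_{Brew}.
Solving the two reaction functions simultaneously: (1 − (0.25)(0.25))p_{Brew} = 72.25 + 0.25·74.75, so 0.9375p_{Brew} = 90.9375 and p_{Brew} = 97.
Then p_{Aroma} = 74.75 + 0.25·97 = 99.
q_{Brew} = 271 − 2·97 + 99 = 176.
Profit = (97 − 9)·176 = 15488.

15488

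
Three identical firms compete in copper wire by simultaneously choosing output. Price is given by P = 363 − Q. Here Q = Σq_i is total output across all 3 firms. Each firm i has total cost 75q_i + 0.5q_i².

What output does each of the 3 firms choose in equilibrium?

A representative firm's profit is π_i = q_i(363 − Q) − 75q_i − 0.5q_i², with Q = q_i + Σ_{j≠i} q_j.
First-order condition: 288 − 3q_i − Σ_{j≠i} q_j = 0.
Imposing symmetry (q_j = q for all j) turns Σ_{j≠i} q_j into 2q, so 288 = 5q and q = 57.6.

57.6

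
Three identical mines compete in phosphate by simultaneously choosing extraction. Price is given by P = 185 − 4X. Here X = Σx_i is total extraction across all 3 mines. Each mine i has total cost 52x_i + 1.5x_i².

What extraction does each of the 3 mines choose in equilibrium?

7

A representative mine's profit is π_i = x_i(185 − 4X) − 52x_i − 1.5x_i², with X = x_i + Σ_{j≠i} x_j.
First-order condition: 133 − 11x_i − 4Σ_{j≠i} x_j = 0.
With identical mines, set every x_j = x: then 133 − 11x − 8x = 0, i.e. x = 133/19 = 7.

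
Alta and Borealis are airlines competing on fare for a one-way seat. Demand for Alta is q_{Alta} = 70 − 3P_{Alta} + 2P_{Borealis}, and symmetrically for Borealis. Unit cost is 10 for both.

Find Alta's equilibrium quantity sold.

Alta's profit: π = (P_{Alta} − 10)(70 − 3P_{Alta} + 2P_{Borealis}).
∂π/∂P_{Alta} = 100 − 6P_{Alta} + 2P_{Borealis} = 0 ⇒ P_{Alta} = 50/3 + (1/3)P_{Borealis}.
By symmetry P_{Borealis} = P_{Alta}; substituting into the reaction function, (2/3)P_{Alta} = 50/3 and P_{Alta} = 25.
q_{Alta} = 70 − 3·25 + 2·25 = 45.

45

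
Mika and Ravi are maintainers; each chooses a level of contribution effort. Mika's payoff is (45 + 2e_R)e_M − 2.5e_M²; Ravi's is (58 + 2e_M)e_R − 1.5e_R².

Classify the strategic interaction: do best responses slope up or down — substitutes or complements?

Expanding Mika's payoff: 45e_M + 2e_Re_M − 2.5e_M².
∂π/∂e_M = 45 + 2e_R − 5e_M = 0, so e_M = 9 + 0.4e_R.
The best-response slope de_M/de_R = 0.4 > 0: the reaction function is upward-sloping, so the choices are strategic complements.

strategic complements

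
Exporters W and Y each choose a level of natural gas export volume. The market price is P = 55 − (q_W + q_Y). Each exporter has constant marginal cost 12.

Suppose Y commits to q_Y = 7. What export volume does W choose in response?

18

Exporter W's profit: π = q_W(55 − (q_W + q_Y)) − 12q_W.
∂π/∂q_W = 43 − 2q_W − q_Y = 0, so q_W = 21.5 − 0.5q_Y.
At q_Y = 7: q_W = 21.5 − 0.5·7 = 18.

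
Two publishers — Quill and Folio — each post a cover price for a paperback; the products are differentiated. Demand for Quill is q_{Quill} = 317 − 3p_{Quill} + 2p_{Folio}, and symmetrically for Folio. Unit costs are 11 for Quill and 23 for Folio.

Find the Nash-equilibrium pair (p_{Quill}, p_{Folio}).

Quill's profit: π = (p_{Quill} − 11)(317 − 3p_{Quill} + 2p_{Folio}).
∂π/∂p_{Quill} = 350 − 6p_{Quill} + 2p_{Folio} = 0 ⇒ p_{Quill} = 175/3 + (1/3)p_{Folio}.
Similarly p_{Folio} = 193/3 + (1/3)p_{Quill}.
Plugging p_{Folio} into Quill's best response: p_{Quill} = 175/3 + (1/3)(193/3 + (1/3)p_{Quill}) ⇒ (8/9)p_{Quill} = 718/9, so p_{Quill} = 89.75.
Then p_{Folio} = 193/3 + (1/3)·89.75 = 94.25.

89.75, 94.25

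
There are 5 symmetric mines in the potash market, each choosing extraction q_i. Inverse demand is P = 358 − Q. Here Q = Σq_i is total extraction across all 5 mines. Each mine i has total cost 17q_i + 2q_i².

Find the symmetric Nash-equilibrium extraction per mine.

34.1

A representative mine's profit is π_i = q_i(358 − Q) − 17q_i − 2q_i², with Q = q_i + Σ_{j≠i} q_j.
First-order condition: 341 − 6q_i − Σ_{j≠i} q_j = 0.
With identical mines, set every q_j = q: then 341 − 6q − 4q = 0, i.e. q = 341/10 = 34.1.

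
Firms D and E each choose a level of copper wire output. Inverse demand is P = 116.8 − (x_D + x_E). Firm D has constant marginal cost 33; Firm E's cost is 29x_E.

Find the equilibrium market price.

Firm D's profit: π = x_D(116.8 − (x_D + x_E)) − 33x_D.
∂π/∂x_D = 83.8 − 2x_D − x_E = 0, so x_D = 41.9 − 0.5x_E.
By the same steps for E: x_E = 43.9 − 0.5x_D.
Plugging x_E into D's best response: x_D = 41.9 − 0.5(43.9 − 0.5x_D) ⇒ 0.75x_D = 19.95, so x_D = 26.6.
Then x_E = 43.9 − 0.5·26.6 = 30.6.
Equilibrium price: P = 116.8 − 57.2 = 59.6.

59.6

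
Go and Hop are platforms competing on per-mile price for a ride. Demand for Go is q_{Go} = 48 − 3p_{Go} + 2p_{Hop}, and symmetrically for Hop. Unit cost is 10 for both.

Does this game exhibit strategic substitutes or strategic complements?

Go's profit: π = (p_{Go} − 10)(48 − 3p_{Go} + 2p_{Hop}).
∂π/∂p_{Go} = 78 − 6p_{Go} + 2p_{Hop} = 0 ⇒ p_{Go} = 13 + (1/3)p_{Hop}.
The best-response slope dp_{Go}/dp_{Hop} = 1/3 > 0: the reaction function is upward-sloping, so the choices are strategic complements.

strategic complements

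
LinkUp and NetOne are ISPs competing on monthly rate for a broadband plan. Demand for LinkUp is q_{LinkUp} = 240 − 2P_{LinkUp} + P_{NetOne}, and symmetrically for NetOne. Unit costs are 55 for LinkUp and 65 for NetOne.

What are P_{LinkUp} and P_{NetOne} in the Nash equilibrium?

LinkUp's profit: π = (P_{LinkUp} − 55)(240 − 2P_{LinkUp} + P_{NetOne}).
∂π/∂P_{LinkUp} = 350 − 4P_{LinkUp} + P_{NetOne} = 0 ⇒ P_{LinkUp} = 87.5 + 0.25P_{NetOne}.
Similarly P_{NetOne} = 92.5 + 0.25P_{LinkUp}.
Solving the two reaction functions simultaneously: (1 − (0.25)(0.25))P_{LinkUp} = 87.5 + 0.25·92.5, so 0.9375P_{LinkUp} = 110.625 and P_{LinkUp} = 118.
Then P_{NetOne} = 92.5 + 0.25·118 = 122.

118, 122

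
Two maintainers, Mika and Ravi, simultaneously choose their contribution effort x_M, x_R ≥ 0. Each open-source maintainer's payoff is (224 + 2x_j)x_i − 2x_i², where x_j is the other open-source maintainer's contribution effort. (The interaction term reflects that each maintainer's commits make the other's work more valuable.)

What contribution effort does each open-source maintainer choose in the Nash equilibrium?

Mika's payoff is (224 + 2x_R)x_M − 2x_M².
∂π/∂x_M = 224 + 2x_R − 4x_M = 0, so x_M = 56 + 0.5x_R.
Setting x_M = x_R in the reaction function: x_M = 56 + 0.5x_M, so x_M = 56 / 0.5 = 112.

112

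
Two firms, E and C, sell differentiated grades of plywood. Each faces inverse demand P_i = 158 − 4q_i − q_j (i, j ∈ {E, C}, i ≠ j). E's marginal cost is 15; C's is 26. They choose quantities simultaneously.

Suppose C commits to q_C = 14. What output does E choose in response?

16.125

Firm E's profit: π = q_E(158 − 4q_E − q_C) − 15q_E.
∂π/∂q_E = 143 − 8q_E − q_C = 0 ⇒ q_E = 17.875 − 0.125q_C.
At q_C = 14: q_E = 17.875 − 0.125·14 = 16.125.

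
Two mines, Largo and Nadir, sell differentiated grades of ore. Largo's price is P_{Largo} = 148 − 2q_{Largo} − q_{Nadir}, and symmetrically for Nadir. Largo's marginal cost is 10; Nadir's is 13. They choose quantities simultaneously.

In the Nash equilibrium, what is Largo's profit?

1545.68

Mine Largo's profit: π = q_{Largo}(148 − 2q_{Largo} − q_{Nadir}) − 10q_{Largo}.
∂π/∂q_{Largo} = 138 − 4q_{Largo} − q_{Nadir} = 0 ⇒ q_{Largo} = 34.5 − 0.25q_{Nadir}.
Similarly q_{Nadir} = 33.75 − 0.25q_{Largo}.
Substituting the second reaction function into the first: q_{Largo} = 34.5 − 0.25(33.75 − 0.25q_{Largo}), which gives 0.9375q_{Largo} = 26.0625 ⇒ q_{Largo} = 27.8.
Then q_{Nadir} = 33.75 − 0.25·27.8 = 26.8.
P_{Largo} = 148 − 2·27.8 − 26.8 = 65.6.
Profit = (65.6 − 10)·27.8 = 1545.68.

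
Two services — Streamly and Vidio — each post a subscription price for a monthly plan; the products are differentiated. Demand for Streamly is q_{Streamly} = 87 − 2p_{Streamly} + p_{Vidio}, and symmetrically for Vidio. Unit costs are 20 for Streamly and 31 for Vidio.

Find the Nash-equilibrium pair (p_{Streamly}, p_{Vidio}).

43.8, 48.2

Streamly's profit: π = (p_{Streamly} − 20)(87 − 2p_{Streamly} + p_{Vidio}).
∂π/∂p_{Streamly} = 127 − 4p_{Streamly} + p_{Vidio} = 0 ⇒ p_{Streamly} = 31.75 + 0.25p_{Vidio}.
Similarly p_{Vidio} = 37.25 + 0.25p_{Streamly}.
Substituting the second reaction function into the first: p_{Streamly} = 31.75 + 0.25(37.25 + 0.25p_{Streamly}), which gives 0.9375p_{Streamly} = 41.0625 ⇒ p_{Streamly} = 43.8.
Then p_{Vidio} = 37.25 + 0.25·43.8 = 48.2.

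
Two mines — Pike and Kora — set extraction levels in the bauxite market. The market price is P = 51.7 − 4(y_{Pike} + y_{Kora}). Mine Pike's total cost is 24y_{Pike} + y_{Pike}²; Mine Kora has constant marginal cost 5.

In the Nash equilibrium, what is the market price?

Mine Pike's profit: π = y_{Pike}(51.7 − 4(y_{Pike} + y_{Kora})) − 24y_{Pike} − y_{Pike}².
∂π/∂y_{Pike} = 27.7 − 10y_{Pike} − 4y_{Kora} = 0, so y_{Pike} = 2.77 − 0.4y_{Kora}.
For Kora: ∂π/∂y_{Kora} = 46.7 − 8y_{Kora} − 4y_{Pike} = 0 ⇒ y_{Kora} = 5.8375 − 0.5y_{Pike}.
Plugging y_{Kora} into Pike's best response: y_{Pike} = 2.77 − 0.4(5.8375 − 0.5y_{Pike}) ⇒ 0.8y_{Pike} = 0.435, so y_{Pike} = 87/160.
Then y_{Kora} = 5.8375 − 0.5·(87/160) = 1781/320.
Equilibrium price: P = 51.7 − 4·(391/64) = 27.2625.

27.2625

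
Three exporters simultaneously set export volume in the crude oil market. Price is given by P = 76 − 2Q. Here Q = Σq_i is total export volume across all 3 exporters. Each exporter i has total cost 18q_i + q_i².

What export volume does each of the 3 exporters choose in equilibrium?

A representative exporter's profit is π_i = q_i(76 − 2Q) − 18q_i − q_i², with Q = q_i + Σ_{j≠i} q_j.
First-order condition: 58 − 6q_i − 2Σ_{j≠i} q_j = 0.
With identical exporters, set every q_j = q: then 58 − 6q − 4q = 0, i.e. q = 58/10 = 5.8.

5.8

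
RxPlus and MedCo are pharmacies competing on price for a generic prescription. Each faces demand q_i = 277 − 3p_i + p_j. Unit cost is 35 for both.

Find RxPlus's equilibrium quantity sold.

RxPlus's profit: π = (p_{RxPlus} − 35)(277 − 3p_{RxPlus} + p_{MedCo}).
∂π/∂p_{RxPlus} = 382 − 6p_{RxPlus} + p_{MedCo} = 0 ⇒ p_{RxPlus} = 191/3 + (1/6)p_{MedCo}.
By symmetry p_{MedCo} = p_{RxPlus}; substituting into the reaction function, (5/6)p_{RxPlus} = 191/3 and p_{RxPlus} = 76.4.
q_{RxPlus} = 277 − 3·76.4 + 76.4 = 124.2.

124.2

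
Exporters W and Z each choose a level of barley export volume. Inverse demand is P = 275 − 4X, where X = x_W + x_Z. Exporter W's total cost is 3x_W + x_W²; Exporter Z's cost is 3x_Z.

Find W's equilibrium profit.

1445

Exporter W's profit: π = x_W(275 − 4(x_W + x_Z)) − 3x_W − x_W².
∂π/∂x_W = 272 − 10x_W − 4x_Z = 0, so x_W = 27.2 − 0.4x_Z.
For Z: ∂π/∂x_Z = 272 − 8x_Z − 4x_W = 0 ⇒ x_Z = 34 − 0.5x_W.
Solving the two reaction functions simultaneously: (1 − (−0.4)(−0.5))x_W = 27.2 − 0.4·34, so 0.8x_W = 13.6 and x_W = 17.
Then x_Z = 34 − 0.5·17 = 25.5.
Price P = 275 − 4·42.5 = 105.
W's profit: (105 − 3)·17 − (17)² = 1445.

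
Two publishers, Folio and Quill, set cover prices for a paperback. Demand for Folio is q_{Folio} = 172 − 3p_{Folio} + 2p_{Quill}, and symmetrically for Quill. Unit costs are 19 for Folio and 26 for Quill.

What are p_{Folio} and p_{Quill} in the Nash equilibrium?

58.5625, 61.1875

Folio's profit: π = (p_{Folio} − 19)(172 − 3p_{Folio} + 2p_{Quill}).
∂π/∂p_{Folio} = 229 − 6p_{Folio} + 2p_{Quill} = 0 ⇒ p_{Folio} = 229/6 + (1/3)p_{Quill}.
Similarly p_{Quill} = 125/3 + (1/3)p_{Folio}.
Solving the two reaction functions simultaneously: (1 − (1/3)(1/3))p_{Folio} = 229/6 + (1/3)·(125/3), so (8/9)p_{Folio} = 937/18 and p_{Folio} = 58.5625.
Then p_{Quill} = 125/3 + (1/3)·58.5625 = 61.1875.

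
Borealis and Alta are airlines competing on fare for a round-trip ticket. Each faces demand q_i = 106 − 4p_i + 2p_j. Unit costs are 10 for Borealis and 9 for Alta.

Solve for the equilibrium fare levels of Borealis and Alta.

24.2, 23.8

Borealis's profit: π = (p_{Borealis} − 10)(106 − 4p_{Borealis} + 2p_{Alta}).
∂π/∂p_{Borealis} = 146 − 8p_{Borealis} + 2p_{Alta} = 0 ⇒ p_{Borealis} = 18.25 + 0.25p_{Alta}.
Similarly p_{Alta} = 17.75 + 0.25p_{Borealis}.
Solving the two reaction functions simultaneously: (1 − (0.25)(0.25))p_{Borealis} = 18.25 + 0.25·17.75, so 0.9375p_{Borealis} = 22.6875 and p_{Borealis} = 24.2.
Then p_{Alta} = 17.75 + 0.25·24.2 = 23.8.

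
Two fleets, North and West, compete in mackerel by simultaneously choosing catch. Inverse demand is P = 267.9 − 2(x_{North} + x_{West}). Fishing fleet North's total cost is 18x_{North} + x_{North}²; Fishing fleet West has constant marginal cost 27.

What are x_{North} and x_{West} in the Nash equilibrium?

25.89, 47.28

Fishing fleet North's profit: π = x_{North}(267.9 − 2(x_{North} + x_{West})) − 18x_{North} − x_{North}².
∂π/∂x_{North} = 249.9 − 6x_{North} − 2x_{West} = 0, so x_{North} = 41.65 − (1/3)x_{West}.
For West: ∂π/∂x_{West} = 240.9 − 4x_{West} − 2x_{North} = 0 ⇒ x_{West} = 60.225 − 0.5x_{North}.
Substituting the second reaction function into the first: x_{North} = 41.65 − (1/3)(60.225 − 0.5x_{North}), which gives (5/6)x_{North} = 21.575 ⇒ x_{North} = 25.89.
Then x_{West} = 60.225 − 0.5·25.89 = 47.28.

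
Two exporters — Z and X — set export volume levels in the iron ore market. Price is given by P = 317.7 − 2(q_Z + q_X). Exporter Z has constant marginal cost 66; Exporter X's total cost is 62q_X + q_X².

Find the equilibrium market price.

165.88

Exporter Z's profit: π = q_Z(317.7 − 2(q_Z + q_X)) − 66q_Z.
∂π/∂q_Z = 251.7 − 4q_Z − 2q_X = 0, so q_Z = 62.925 − 0.5q_X.
For X: ∂π/∂q_X = 255.7 − 6q_X − 2q_Z = 0 ⇒ q_X = 2557/60 − (1/3)q_Z.
Solving the two reaction functions simultaneously: (1 − (−0.5)(−1/3))q_Z = 62.925 − 0.5·(2557/60), so (5/6)q_Z = 2497/60 and q_Z = 49.94.
Then q_X = 2557/60 − (1/3)·49.94 = 25.97.
Equilibrium price: P = 317.7 − 2·75.91 = 165.88.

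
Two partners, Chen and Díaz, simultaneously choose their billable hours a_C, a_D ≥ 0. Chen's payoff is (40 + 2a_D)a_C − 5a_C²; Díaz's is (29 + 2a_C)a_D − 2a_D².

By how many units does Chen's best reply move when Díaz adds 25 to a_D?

5

Expanding Chen's payoff: 40a_C + 2a_Da_C − 5a_C².
∂π/∂a_C = 40 + 2a_D − 10a_C = 0, so a_C = 4 + 0.2a_D.
The reaction-function slope is 0.2, so a 25-unit rise in a_D moves a_C by 0.2 × 25 = 5. Chen's best response rises — the actions are strategic complements.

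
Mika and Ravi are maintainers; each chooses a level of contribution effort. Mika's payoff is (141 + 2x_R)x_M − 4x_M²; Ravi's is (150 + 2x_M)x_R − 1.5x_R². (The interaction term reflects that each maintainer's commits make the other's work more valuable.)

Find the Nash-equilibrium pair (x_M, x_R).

36.15, 74.1

Expanding Mika's payoff: 141x_M + 2x_Rx_M − 4x_M².
∂π/∂x_M = 141 + 2x_R − 8x_M = 0, so x_M = 17.625 + 0.25x_R.
Likewise for Ravi: x_R = 50 + (2/3)x_M.
Substituting the second reaction function into the first: x_M = 17.625 + 0.25(50 + (2/3)x_M), which gives (5/6)x_M = 30.125 ⇒ x_M = 36.15.
Then x_R = 50 + (2/3)·36.15 = 74.1.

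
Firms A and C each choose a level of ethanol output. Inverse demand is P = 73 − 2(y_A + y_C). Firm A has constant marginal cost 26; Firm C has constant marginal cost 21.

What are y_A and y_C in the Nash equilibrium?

7, 9.5

Firm A's profit: π = y_A(73 − 2(y_A + y_C)) − 26y_A.
∂π/∂y_A = 47 − 4y_A − 2y_C = 0, so y_A = 11.75 − 0.5y_C.
By the same steps for C: y_C = 13 − 0.5y_A.
Solving the two reaction functions simultaneously: (1 − (−0.5)(−0.5))y_A = 11.75 − 0.5·13, so 0.75y_A = 5.25 and y_A = 7.
Then y_C = 13 − 0.5·7 = 9.5.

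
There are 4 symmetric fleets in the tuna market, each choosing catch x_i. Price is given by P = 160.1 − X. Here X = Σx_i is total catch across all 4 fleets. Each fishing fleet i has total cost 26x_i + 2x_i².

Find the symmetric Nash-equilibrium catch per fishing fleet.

A representative fishing fleet's profit is π_i = x_i(160.1 − X) − 26x_i − 2x_i², with X = x_i + Σ_{j≠i} x_j.
First-order condition: 134.1 − 6x_i − Σ_{j≠i} x_j = 0.
Imposing symmetry (x_j = x for all j) turns Σ_{j≠i} x_j into 3x, so 134.1 = 9x and x = 14.9.

14.9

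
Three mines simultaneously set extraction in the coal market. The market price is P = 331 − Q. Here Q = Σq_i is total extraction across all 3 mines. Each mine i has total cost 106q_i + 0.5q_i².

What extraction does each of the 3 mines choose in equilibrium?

45

A representative mine's profit is π_i = q_i(331 − Q) − 106q_i − 0.5q_i², with Q = q_i + Σ_{j≠i} q_j.
First-order condition: 225 − 3q_i − Σ_{j≠i} q_j = 0.
Imposing symmetry (q_j = q for all j) turns Σ_{j≠i} q_j into 2q, so 225 = 5q and q = 45.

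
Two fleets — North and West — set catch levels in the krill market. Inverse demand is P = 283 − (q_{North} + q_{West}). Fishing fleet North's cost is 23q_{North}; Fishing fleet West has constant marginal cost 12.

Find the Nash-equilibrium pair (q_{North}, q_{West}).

83, 94

Fishing fleet North's profit: π = q_{North}(283 − (q_{North} + q_{West})) − 23q_{North}.
∂π/∂q_{North} = 260 − 2q_{North} − q_{West} = 0, so q_{North} = 130 − 0.5q_{West}.
By the same steps for West: q_{West} = 135.5 − 0.5q_{North}.
Substituting the second reaction function into the first: q_{North} = 130 − 0.5(135.5 − 0.5q_{North}), which gives 0.75q_{North} = 62.25 ⇒ q_{North} = 83.
Then q_{West} = 135.5 − 0.5·83 = 94.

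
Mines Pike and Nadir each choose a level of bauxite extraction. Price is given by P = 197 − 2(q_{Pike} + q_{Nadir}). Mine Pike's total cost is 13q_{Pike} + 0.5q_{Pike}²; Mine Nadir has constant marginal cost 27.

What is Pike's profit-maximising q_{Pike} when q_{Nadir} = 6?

34.4

Mine Pike's profit: π = q_{Pike}(197 − 2(q_{Pike} + q_{Nadir})) − 13q_{Pike} − 0.5q_{Pike}².
∂π/∂q_{Pike} = 184 − 5q_{Pike} − 2q_{Nadir} = 0, so q_{Pike} = 36.8 − 0.4q_{Nadir}.
At q_{Nadir} = 6: q_{Pike} = 36.8 − 0.4·6 = 34.4.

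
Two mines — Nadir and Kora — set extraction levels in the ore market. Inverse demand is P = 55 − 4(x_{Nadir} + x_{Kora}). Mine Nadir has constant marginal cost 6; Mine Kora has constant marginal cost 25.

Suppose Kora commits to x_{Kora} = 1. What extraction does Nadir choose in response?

Mine Nadir's profit: π = x_{Nadir}(55 − 4(x_{Nadir} + x_{Kora})) − 6x_{Nadir}.
∂π/∂x_{Nadir} = 49 − 8x_{Nadir} − 4x_{Kora} = 0, so x_{Nadir} = 6.125 − 0.5x_{Kora}.
At x_{Kora} = 1: x_{Nadir} = 6.125 − 0.5·1 = 5.625.

5.625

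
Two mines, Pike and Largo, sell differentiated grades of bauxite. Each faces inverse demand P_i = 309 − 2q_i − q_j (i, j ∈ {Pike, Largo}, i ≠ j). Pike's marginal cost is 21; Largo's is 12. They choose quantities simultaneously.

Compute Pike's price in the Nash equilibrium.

Mine Pike's profit: π = q_{Pike}(309 − 2q_{Pike} − q_{Largo}) − 21q_{Pike}.
∂π/∂q_{Pike} = 288 − 4q_{Pike} − q_{Largo} = 0 ⇒ q_{Pike} = 72 − 0.25q_{Largo}.
Similarly q_{Largo} = 74.25 − 0.25q_{Pike}.
Substituting the second reaction function into the first: q_{Pike} = 72 − 0.25(74.25 − 0.25q_{Pike}), which gives 0.9375q_{Pike} = 53.4375 ⇒ q_{Pike} = 57.
Then q_{Largo} = 74.25 − 0.25·57 = 60.
P_{Pike} = 309 − 2·57 − 60 = 135.

135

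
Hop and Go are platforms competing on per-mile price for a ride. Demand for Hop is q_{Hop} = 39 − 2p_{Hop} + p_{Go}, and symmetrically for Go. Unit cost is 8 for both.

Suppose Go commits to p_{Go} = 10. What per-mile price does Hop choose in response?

Hop's profit: π = (p_{Hop} − 8)(39 − 2p_{Hop} + p_{Go}).
∂π/∂p_{Hop} = 55 − 4p_{Hop} + p_{Go} = 0 ⇒ p_{Hop} = 13.75 + 0.25p_{Go}.
At p_{Go} = 10: p_{Hop} = 13.75 + 0.25·10 = 16.25.

16.25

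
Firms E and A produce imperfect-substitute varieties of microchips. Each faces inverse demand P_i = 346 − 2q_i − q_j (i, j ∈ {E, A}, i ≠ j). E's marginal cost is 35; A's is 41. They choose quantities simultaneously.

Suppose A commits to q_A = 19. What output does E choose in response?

Firm E's profit: π = q_E(346 − 2q_E − q_A) − 35q_E.
∂π/∂q_E = 311 − 4q_E − q_A = 0 ⇒ q_E = 77.75 − 0.25q_A.
At q_A = 19: q_E = 77.75 − 0.25·19 = 73.

73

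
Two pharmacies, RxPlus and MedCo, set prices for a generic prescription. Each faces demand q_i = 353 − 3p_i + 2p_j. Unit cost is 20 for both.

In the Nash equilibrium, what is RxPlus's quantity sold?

249.75

RxPlus's profit: π = (p_{RxPlus} − 20)(353 − 3p_{RxPlus} + 2p_{MedCo}).
∂π/∂p_{RxPlus} = 413 − 6p_{RxPlus} + 2p_{MedCo} = 0 ⇒ p_{RxPlus} = 413/6 + (1/3)p_{MedCo}.
By symmetry p_{MedCo} = p_{RxPlus}; substituting into the reaction function, (2/3)p_{RxPlus} = 413/6 and p_{RxPlus} = 103.25.
q_{RxPlus} = 353 − 3·103.25 + 2·103.25 = 249.75.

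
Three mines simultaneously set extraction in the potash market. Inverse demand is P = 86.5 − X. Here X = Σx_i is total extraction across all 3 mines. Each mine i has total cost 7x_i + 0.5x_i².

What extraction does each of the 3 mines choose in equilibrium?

A representative mine's profit is π_i = x_i(86.5 − X) − 7x_i − 0.5x_i², with X = x_i + Σ_{j≠i} x_j.
First-order condition: 79.5 − 3x_i − Σ_{j≠i} x_j = 0.
With identical mines, set every x_j = x: then 79.5 − 3x − 2x = 0, i.e. x = 79.5/5 = 15.9.

15.9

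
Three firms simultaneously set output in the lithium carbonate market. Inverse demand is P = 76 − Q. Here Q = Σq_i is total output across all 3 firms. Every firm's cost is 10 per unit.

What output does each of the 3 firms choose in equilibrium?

A representative firm's profit is π_i = q_i(76 − Q) − 10q_i, with Q = q_i + Σ_{j≠i} q_j.
First-order condition: 66 − 2q_i − Σ_{j≠i} q_j = 0.
Imposing symmetry (q_j = q for all j) turns Σ_{j≠i} q_j into 2q, so 66 = 4q and q = 16.5.

16.5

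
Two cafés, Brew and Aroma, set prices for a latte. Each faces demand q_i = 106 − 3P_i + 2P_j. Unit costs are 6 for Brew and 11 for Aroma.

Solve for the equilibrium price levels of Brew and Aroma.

Brew's profit: π = (P_{Brew} − 6)(106 − 3P_{Brew} + 2P_{Aroma}).
∂π/∂P_{Brew} = 124 − 6P_{Brew} + 2P_{Aroma} = 0 ⇒ P_{Brew} = 62/3 + (1/3)P_{Aroma}.
Similarly P_{Aroma} = 139/6 + (1/3)P_{Brew}.
Solving the two reaction functions simultaneously: (1 − (1/3)(1/3))P_{Brew} = 62/3 + (1/3)·(139/6), so (8/9)P_{Brew} = 511/18 and P_{Brew} = 31.9375.
Then P_{Aroma} = 139/6 + (1/3)·31.9375 = 33.8125.

31.9375, 33.8125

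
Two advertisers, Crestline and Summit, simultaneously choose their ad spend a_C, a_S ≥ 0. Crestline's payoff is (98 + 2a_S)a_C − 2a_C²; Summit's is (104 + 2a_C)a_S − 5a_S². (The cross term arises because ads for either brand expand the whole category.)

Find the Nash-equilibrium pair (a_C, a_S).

33, 17

Expanding Crestline's payoff: 98a_C + 2a_Sa_C − 2a_C².
∂π/∂a_C = 98 + 2a_S − 4a_C = 0, so a_C = 24.5 + 0.5a_S.
Likewise for Summit: a_S = 10.4 + 0.2a_C.
Substituting the second reaction function into the first: a_C = 24.5 + 0.5(10.4 + 0.2a_C), which gives 0.9a_C = 29.7 ⇒ a_C = 33.
Then a_S = 10.4 + 0.2·33 = 17.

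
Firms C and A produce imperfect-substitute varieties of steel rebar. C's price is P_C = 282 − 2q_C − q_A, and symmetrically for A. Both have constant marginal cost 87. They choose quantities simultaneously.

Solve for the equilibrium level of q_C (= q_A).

Firm C's profit: π = q_C(282 − 2q_C − q_A) − 87q_C.
∂π/∂q_C = 195 − 4q_C − q_A = 0 ⇒ q_C = 48.75 − 0.25q_A.
Setting q_C = q_A in the reaction function: q_C = 48.75 − 0.25q_C, so q_C = 48.75 / 1.25 = 39.

39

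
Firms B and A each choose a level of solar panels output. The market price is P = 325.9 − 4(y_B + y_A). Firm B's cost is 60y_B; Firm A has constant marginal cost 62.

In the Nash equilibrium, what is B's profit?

Firm B's profit: π = y_B(325.9 − 4(y_B + y_A)) − 60y_B.
∂π/∂y_B = 265.9 − 8y_B − 4y_A = 0, so y_B = 33.2375 − 0.5y_A.
By the same steps for A: y_A = 32.9875 − 0.5y_B.
Substituting the second reaction function into the first: y_B = 33.2375 − 0.5(32.9875 − 0.5y_B), which gives 0.75y_B = 2679/160 ⇒ y_B = 22.325.
Then y_A = 32.9875 − 0.5·22.325 = 21.825.
Price P = 325.9 − 4·44.15 = 149.3.
B's profit: (149.3 − 60)·22.325 = 1993.6225.

1993.6225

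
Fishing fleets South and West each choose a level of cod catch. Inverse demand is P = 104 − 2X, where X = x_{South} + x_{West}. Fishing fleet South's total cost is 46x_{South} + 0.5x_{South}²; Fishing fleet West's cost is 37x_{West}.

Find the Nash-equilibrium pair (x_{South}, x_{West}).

6.125, 13.6875

Fishing fleet South's profit: π = x_{South}(104 − 2(x_{South} + x_{West})) − 46x_{South} − 0.5x_{South}².
∂π/∂x_{South} = 58 − 5x_{South} − 2x_{West} = 0, so x_{South} = 11.6 − 0.4x_{West}.
For West: ∂π/∂x_{West} = 67 − 4x_{West} − 2x_{South} = 0 ⇒ x_{West} = 16.75 − 0.5x_{South}.
Substituting the second reaction function into the first: x_{South} = 11.6 − 0.4(16.75 − 0.5x_{South}), which gives 0.8x_{South} = 4.9 ⇒ x_{South} = 6.125.
Then x_{West} = 16.75 − 0.5·6.125 = 13.6875.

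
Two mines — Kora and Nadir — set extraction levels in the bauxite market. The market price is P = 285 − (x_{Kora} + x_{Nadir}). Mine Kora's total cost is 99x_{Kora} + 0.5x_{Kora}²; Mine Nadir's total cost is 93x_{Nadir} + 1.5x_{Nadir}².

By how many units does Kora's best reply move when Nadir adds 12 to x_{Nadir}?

Mine Kora's profit: π = x_{Kora}(285 − (x_{Kora} + x_{Nadir})) − 99x_{Kora} − 0.5x_{Kora}².
∂π/∂x_{Kora} = 186 − 3x_{Kora} − x_{Nadir} = 0, so x_{Kora} = 62 − (1/3)x_{Nadir}.
The reaction-function slope is −1/3, so a 12-unit rise in x_{Nadir} moves x_{Kora} by −1/3 × 12 = −4. Kora's best response falls — the actions are strategic substitutes.

-4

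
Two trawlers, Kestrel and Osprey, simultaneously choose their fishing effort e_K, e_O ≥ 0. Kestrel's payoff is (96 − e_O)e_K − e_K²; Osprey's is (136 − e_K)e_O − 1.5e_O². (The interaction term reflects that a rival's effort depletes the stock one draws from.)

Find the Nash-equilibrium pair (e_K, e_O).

30.4, 35.2

Expanding Kestrel's payoff: 96e_K − e_Oe_K − e_K².
∂π/∂e_K = 96 − e_O − 2e_K = 0, so e_K = 48 − 0.5e_O.
Likewise for Osprey: e_O = 136/3 − (1/3)e_K.
Plugging e_O into Kestrel's best response: e_K = 48 − 0.5(136/3 − (1/3)e_K) ⇒ (5/6)e_K = 76/3, so e_K = 30.4.
Then e_O = 136/3 − (1/3)·30.4 = 35.2.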